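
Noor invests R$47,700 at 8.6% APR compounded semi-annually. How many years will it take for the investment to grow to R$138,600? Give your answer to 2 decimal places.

12.67 years

Periodic rate i = 0.086/2 = 0.043.
n = ln(138600/47700) / ln(1+0.043) = ln(2.90566) / 0.042101 = 25.3357 half-years
= 25.3357/2 years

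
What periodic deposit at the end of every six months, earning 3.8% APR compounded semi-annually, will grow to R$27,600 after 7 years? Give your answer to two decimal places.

i = 0.038/2 = 0.019 per half-year; n = 7·2 = 14.
PMT = 27600 / ( [(1+0.019)^14 − 1] / 0.019 ) = 27600 / 15.867538 = 1,739.4002

R$1,739.40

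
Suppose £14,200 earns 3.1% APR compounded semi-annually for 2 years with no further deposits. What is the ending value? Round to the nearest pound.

£15,101

With 2 periods per year: i = 0.0155, n = 4.
FV = 14,200 × (1 + 0.0155)^4 = 15,101.0816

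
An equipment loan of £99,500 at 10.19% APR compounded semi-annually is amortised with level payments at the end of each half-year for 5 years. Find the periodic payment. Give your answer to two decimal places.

i = 0.1019/2 = 0.05095 per half-year; n = 5·2 = 10.
PMT = 99500 / ( [1 − (1+0.05095)^(−10)] / 0.05095 ) = 99500 / 7.686235 = 12,945.2201

£12,945.22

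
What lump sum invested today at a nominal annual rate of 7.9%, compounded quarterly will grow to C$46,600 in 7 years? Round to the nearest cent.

C$26,950.20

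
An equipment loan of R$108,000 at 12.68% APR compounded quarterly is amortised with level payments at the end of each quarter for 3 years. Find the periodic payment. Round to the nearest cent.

R$10,960.30

i = 0.1268/4 = 0.0317 per quarter; n = 3·4 = 12.
PMT = 108000 / ( [1 − (1+0.0317)^(−12)] / 0.0317 ) = 108000 / 9.853743 = 10,960.3026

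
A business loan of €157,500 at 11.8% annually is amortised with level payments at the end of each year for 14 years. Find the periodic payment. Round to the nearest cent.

€23,519.50

PMT = 157500 / ( [1 − (1+0.118)^(−14)] / 0.118 ) = 157500 / 6.696572 = 23,519.4954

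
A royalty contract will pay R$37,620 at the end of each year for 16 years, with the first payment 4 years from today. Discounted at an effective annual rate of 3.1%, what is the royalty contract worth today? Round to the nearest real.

R$427,914

PV at t=3 (ordinary 16-year annuity): 37620 × a(16|0.031) = 37620 × 12.465610 = 468,956.2378
PV₀ = 468,956.2378 / (1+0.031)^3 = 468,956.2378 / 1.095913 = 427,913.8283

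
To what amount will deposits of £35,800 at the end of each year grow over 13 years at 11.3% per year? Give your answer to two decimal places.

£957,397.93

FV = 35800 × [(1+0.113)^13 − 1] / 0.113 = 35800 × 26.742959 = 957,397.9250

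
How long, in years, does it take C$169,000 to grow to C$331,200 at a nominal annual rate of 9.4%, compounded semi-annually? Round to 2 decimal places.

7.32 years

Periodic rate i = 0.094/2 = 0.047.
n = ln(331200/169000) / ln(1+0.047) = ln(1.95976) / 0.045929 = 14.6492 half-years
= 14.6492/2 years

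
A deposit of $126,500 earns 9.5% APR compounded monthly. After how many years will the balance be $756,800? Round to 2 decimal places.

18.90 years

Periodic rate i = 0.095/12 = 0.00791667.
(1+i)^n = 756800/126500 = 5.98261, so n = ln 5.98261 / ln 1.00792 = 226.8541 months
= 226.8541/12 years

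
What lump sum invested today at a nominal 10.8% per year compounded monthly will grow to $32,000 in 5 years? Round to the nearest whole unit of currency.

i = 0.108/12 = 0.009 per month; n = 5·12 = 60.
PV = 32,000 / (1 + 0.009)^60 = 32,000 / 1.711867 = 18,693.0430

$18,693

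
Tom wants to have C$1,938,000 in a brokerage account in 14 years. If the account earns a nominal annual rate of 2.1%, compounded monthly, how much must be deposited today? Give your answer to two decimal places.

C$1,444,717.01

With 12 periods per year: i = 0.00175, n = 168.
PV = FV·(1+i)^(−n) = 1,938,000 × 0.745468 = 1,444,717.0132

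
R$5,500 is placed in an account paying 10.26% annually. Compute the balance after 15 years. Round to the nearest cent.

R$23,803.04

5,500 × (1+0.1026)^15 = 5,500 × 4.327826 = 23,803.0447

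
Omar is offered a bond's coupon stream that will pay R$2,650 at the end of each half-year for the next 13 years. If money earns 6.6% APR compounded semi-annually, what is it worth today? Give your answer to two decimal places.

With 2 periods per year: i = 0.033, n = 26.
PV = 2650 × [1 − (1+0.033)^(−26)] / 0.033 = 2650 × 17.275032 = 45,778.8342

R$45,778.83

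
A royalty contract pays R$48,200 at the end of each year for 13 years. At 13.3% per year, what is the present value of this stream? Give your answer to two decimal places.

R$290,922.39

PV = 48200 × [1 − (1+0.133)^(−13)] / 0.133 = 48200 × 6.035734 = 290,922.3898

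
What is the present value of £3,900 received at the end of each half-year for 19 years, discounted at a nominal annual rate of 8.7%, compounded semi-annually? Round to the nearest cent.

Periodic rate i = 0.087/2 = 0.0435; n = 19 × 2 = 38 periods.
Annuity factor a(38|0.0435) = 18.430262; PV = 3900 × 18.430262 = 71,878.0231

£71,878.02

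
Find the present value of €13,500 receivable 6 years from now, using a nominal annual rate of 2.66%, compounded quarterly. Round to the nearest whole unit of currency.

i = 0.0266/4 = 0.00665 per quarter; n = 6·4 = 24.
PV = 13,500 / (1 + 0.00665)^24 = 13,500 / 1.172422 = 11,514.6256

€11,515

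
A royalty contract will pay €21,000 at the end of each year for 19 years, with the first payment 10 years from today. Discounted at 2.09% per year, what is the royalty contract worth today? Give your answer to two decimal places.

€271,066.37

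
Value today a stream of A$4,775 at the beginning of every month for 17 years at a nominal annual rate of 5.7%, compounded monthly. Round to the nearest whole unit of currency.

A$625,886

i = 0.057/12 = 0.00475 per month; n = 17·12 = 204.
Annuity factor a(204|0.00475) × (1+i) = 131.075700; PV = 4775 × 131.075700 = 625,886.4672
(Beginning-of-period payments → annuity-due factor ×(1+i).)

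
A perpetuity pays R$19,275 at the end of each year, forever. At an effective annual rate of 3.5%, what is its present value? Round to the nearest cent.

PV = C/r = 19275/0.035 = 550,714.2857

R$550,714.29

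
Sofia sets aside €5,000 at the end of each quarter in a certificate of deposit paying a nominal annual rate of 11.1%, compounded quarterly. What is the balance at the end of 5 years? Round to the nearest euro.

€131,319

i = 0.111/4 = 0.02775 per quarter; n = 5·4 = 20.
FV = PMT · [(1+i)^n − 1] / i = 5000 · 26.263774 = 131,318.8694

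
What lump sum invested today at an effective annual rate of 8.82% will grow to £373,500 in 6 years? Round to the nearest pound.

£224,925

Discount factor = (1+0.0882)^(−6) = 0.602210; PV = 373,500 × 0.602210 = 224,925.2836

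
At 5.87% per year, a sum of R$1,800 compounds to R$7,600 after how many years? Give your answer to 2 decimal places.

25.25 years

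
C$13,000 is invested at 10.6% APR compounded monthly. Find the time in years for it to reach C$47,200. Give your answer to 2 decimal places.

Periodic rate i = 0.106/12 = 0.00883333.
(1+i)^n = 47200/13000 = 3.63077, so n = ln 3.63077 / ln 1.00883 = 146.6186 months
= 146.6186/12 years

12.22 years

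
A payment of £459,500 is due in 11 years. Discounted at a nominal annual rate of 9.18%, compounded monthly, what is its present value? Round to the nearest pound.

£168,037

With 12 periods per year: i = 0.00765, n = 132.
PV = 459,500 / (1 + 0.00765)^132 = 459,500 / 2.734523 = 168,036.6046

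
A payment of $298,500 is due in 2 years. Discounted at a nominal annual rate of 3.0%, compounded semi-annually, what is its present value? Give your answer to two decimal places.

Periodic rate i = 0.03/2 = 0.015; n = 2 × 2 = 4 periods.
PV = 298,500 / (1 + 0.015)^4 = 298,500 / 1.061364 = 281,241.9927

$281,241.99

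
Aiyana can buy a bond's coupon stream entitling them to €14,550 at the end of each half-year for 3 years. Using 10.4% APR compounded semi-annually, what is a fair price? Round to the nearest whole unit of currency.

€73,381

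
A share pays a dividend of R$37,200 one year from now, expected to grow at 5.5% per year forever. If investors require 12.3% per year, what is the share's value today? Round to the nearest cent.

PV = D₁/(r − g) = 37200/(0.123 − 0.055) = 547,058.8235

R$547,058.82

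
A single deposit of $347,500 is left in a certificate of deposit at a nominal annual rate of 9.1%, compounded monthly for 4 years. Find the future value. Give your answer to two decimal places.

$499,392.04

Periodic rate i = 0.091/12 = 0.00758333; n = 4 × 12 = 48 periods.
FV = 347,500 × (1 + 0.00758333)^48 = 499,392.0389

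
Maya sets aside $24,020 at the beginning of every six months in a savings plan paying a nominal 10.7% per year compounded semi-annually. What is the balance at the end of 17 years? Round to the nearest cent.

$2,309,462.84

i = 0.107/2 = 0.0535 per half-year; n = 17·2 = 34.
FV = PMT · [(1+i)^n − 1] / i × (1+i) = 24020 · 96.147496 = 2,309,462.8437
Payments are at the start of each period, so multiply by (1+i).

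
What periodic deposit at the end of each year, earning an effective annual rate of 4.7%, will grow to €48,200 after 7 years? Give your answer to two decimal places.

PMT = 48200 / ( [(1+0.047)^7 − 1] / 0.047 ) = 48200 / 8.068053 = 5,974.1800

€5,974.18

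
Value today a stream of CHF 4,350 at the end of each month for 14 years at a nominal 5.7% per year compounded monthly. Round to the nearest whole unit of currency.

Periodic rate i = 0.057/12 = 0.00475; n = 14 × 12 = 168 periods.
PV = 4350 × [1 − (1+0.00475)^(−168)] / 0.00475 = 4350 × 115.562120 = 502,695.2235

CHF 502,695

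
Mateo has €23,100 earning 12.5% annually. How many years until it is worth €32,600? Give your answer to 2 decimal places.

n = ln(32600/23100) / ln(1+0.125) = ln(1.41126) / 0.117783 = 2.9247 years

2.92 years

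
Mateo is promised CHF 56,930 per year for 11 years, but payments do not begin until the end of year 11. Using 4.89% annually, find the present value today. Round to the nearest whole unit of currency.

CHF 295,071

PV at t=10 (ordinary 11-year annuity): 56930 × a(11|0.0489) = 56930 × 8.354610 = 475,627.9528
PV₀ = 475,627.9528 / (1+0.0489)^10 = 475,627.9528 / 1.611910 = 295,070.9916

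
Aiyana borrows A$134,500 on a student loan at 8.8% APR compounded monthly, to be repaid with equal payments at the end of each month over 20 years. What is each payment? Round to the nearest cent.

With 12 periods per year: i = 0.00733333, n = 240.
Annuity-PV factor = 112.751825; PMT = 134500 / 112.751825 = 1,192.8853

A$1,192.89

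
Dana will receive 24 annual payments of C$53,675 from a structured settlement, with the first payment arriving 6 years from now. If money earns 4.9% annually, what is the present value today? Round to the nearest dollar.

C$588,798

PV at t=5 (ordinary 24-year annuity): 53675 × a(24|0.049) = 53675 × 13.933872 = 747,900.6038
Discount back 5 years: 747,900.6038 × (1+0.049)^(−5) = 747,900.6038 × 0.787268 = 588,798.1582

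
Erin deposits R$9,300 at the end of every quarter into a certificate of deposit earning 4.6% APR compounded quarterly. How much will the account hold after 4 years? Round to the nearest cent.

R$162,349.23

With 4 periods per year: i = 0.0115, n = 16.
FV = PMT · [(1+i)^n − 1] / i = 9300 · 17.456906 = 162,349.2260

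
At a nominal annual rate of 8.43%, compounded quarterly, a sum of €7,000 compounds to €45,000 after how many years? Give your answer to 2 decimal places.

22.30 years

Periodic rate i = 0.0843/4 = 0.021075.
n = ln(45000/7000) / ln(1+0.021075) = ln(6.42857) / 0.020856 = 89.2191 quarters
= 89.2191/4 years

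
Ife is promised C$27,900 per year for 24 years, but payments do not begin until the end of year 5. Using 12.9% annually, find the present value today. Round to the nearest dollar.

C$125,881

PV at t=4 (ordinary 24-year annuity): 27900 × a(24|0.129) = 27900 × 7.330479 = 204,520.3542
Discount back 4 years: 204,520.3542 × (1+0.129)^(−4) = 204,520.3542 × 0.615495 = 125,881.1693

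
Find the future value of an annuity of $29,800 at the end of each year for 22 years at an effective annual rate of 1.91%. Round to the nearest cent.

Accumulation factor s(22|0.0191) = 27.028580; FV = 29800 × 27.028580 = 805,451.6935

$805,451.69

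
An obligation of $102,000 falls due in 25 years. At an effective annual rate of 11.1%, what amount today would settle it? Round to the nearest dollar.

PV = FV·(1+i)^(−n) = 102,000 × 0.071970 = 7,340.8897

$7,341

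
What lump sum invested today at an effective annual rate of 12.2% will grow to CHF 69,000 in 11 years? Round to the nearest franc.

PV = 69,000 / (1 + 0.122)^11 = 69,000 / 3.547492 = 19,450.3609

CHF 19,450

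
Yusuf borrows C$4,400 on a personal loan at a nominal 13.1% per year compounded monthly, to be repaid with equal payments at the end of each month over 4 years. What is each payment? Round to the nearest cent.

i = 0.131/12 = 0.0109167 per month; n = 4·12 = 48.
PMT = 4400 / ( [1 − (1+0.0109167)^(−48)] / 0.0109167 ) = 4400 / 37.206319 = 118.2595

C$118.26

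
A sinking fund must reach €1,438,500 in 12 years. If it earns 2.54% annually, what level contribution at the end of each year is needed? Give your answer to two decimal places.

€104,037.19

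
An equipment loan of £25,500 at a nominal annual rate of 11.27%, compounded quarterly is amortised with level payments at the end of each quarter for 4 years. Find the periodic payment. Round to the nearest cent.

£2,001.86

i = 0.1127/4 = 0.028175 per quarter; n = 4·4 = 16.
Annuity-PV factor = 12.738160; PMT = 25500 / 12.738160 = 2,001.8590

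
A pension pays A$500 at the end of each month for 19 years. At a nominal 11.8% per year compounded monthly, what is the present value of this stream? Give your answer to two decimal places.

i = 0.118/12 = 0.00983333 per month; n = 19·12 = 228.
PV = 500 × [1 − (1+0.00983333)^(−228)] / 0.00983333 = 500 × 90.771281 = 45,385.6404

A$45,385.64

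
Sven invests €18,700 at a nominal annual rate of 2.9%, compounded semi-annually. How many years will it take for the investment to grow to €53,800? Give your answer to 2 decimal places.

Periodic rate i = 0.029/2 = 0.0145.
n = ln(53800/18700) / ln(1+0.0145) = ln(2.87701) / 0.014396 = 73.4064 half-years
= 73.4064/2 years

36.70 years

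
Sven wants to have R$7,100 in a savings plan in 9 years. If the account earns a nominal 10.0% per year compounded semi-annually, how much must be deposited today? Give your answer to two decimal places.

R$2,950.20

Periodic rate i = 0.1/2 = 0.05; n = 9 × 2 = 18 periods.
PV = FV·(1+i)^(−n) = 7,100 × 0.415521 = 2,950.1966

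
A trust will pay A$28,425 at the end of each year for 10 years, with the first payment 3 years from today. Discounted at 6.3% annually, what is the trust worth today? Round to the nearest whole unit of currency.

A$182,544

PV at t=2 (ordinary 10-year annuity): 28425 × a(10|0.063) = 28425 × 7.256597 = 206,268.7686
Discount back 2 years: 206,268.7686 × (1+0.063)^(−2) = 206,268.7686 × 0.884980 = 182,543.7411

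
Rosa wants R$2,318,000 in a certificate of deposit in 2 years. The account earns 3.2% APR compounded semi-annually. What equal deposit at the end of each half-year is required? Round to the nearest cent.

i = 0.032/2 = 0.016 per half-year; n = 2·2 = 4.
FV-annuity factor = 4.097028; PMT = 2.318e+06 / 4.097028 = 565,775.9590

R$565,775.96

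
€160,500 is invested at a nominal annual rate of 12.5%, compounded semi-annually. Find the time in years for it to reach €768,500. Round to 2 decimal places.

Periodic rate i = 0.125/2 = 0.0625.
n = ln(768500/160500) / ln(1+0.0625) = ln(4.78816) / 0.060625 = 25.8335 half-years
= 25.8335/2 years

12.92 years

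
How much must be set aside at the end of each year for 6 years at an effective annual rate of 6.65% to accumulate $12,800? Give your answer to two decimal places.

$1,805.24

PMT = 12800 / ( [(1+0.0665)^6 − 1] / 0.0665 ) = 12800 / 7.090475 = 1,805.2388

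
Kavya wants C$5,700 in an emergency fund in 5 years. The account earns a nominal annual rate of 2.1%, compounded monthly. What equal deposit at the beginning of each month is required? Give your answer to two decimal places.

With 12 periods per year: i = 0.00175, n = 60.
PMT = 5700 / ( [(1+0.00175)^60 − 1] / 0.00175 × (1+i) ) = 5700 / 63.315573 = 90.0252

C$90.03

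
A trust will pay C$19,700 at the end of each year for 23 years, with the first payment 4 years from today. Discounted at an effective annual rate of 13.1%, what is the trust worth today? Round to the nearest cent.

PV at t=3 (ordinary 23-year annuity): 19700 × a(23|0.131) = 19700 × 7.183716 = 141,519.2045
Discount back 3 years: 141,519.2045 × (1+0.131)^(−3) = 141,519.2045 × 0.691213 = 97,819.9787

C$97,819.98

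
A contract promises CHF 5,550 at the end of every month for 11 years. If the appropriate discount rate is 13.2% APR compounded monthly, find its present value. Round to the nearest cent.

CHF 385,490.42

i = 0.132/12 = 0.011 per month; n = 11·12 = 132.
Annuity factor a(132|0.011) = 69.457734; PV = 5550 × 69.457734 = 385,490.4215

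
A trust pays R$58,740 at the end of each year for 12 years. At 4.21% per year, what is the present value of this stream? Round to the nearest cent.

R$544,622.54

PV = 58740 × [1 − (1+0.0421)^(−12)] / 0.0421 = 58740 × 9.271749 = 544,622.5395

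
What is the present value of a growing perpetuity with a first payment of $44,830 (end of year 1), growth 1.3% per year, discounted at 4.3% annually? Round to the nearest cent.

$1,494,333.33

PV = PMT / (i − g) = 44830 / (0.043 − 0.013) = 44830 / 0.030000 = 1,494,333.3333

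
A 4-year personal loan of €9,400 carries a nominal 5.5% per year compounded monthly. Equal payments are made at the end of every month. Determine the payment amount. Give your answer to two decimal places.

With 12 periods per year: i = 0.00458333, n = 48.
Annuity-PV factor = 42.998777; PMT = 9400 / 42.998777 = 218.6109

€218.61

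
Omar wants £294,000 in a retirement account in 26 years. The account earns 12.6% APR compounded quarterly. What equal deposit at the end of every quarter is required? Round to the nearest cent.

£383.24

With 4 periods per year: i = 0.0315, n = 104.
FV-annuity factor = 767.148790; PMT = 294000 / 767.148790 = 383.2373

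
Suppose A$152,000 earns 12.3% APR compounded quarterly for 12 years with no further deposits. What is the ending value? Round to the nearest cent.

i = 0.123/4 = 0.03075 per quarter; n = 12·4 = 48.
FV = PV·(1+i)^n = 152,000 × 4.279179 = 650,435.2576

A$650,435.26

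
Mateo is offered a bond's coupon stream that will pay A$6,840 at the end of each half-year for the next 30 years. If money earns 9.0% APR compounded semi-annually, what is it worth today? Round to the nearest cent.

A$141,164.07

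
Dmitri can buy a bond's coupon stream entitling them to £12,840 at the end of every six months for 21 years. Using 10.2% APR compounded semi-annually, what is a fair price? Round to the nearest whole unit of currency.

Periodic rate i = 0.102/2 = 0.051; n = 21 × 2 = 42 periods.
PV = PMT · [1 − (1+i)^(−n)] / i = 12840 · 17.180586 = 220,598.7268

£220,599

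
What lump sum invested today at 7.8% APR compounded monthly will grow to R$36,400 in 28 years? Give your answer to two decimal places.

R$4,127.35

With 12 periods per year: i = 0.0065, n = 336.
Discount factor = (1+0.0065)^(−336) = 0.113389; PV = 36,400 × 0.113389 = 4,127.3525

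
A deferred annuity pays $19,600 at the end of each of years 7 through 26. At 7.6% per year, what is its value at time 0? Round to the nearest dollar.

PV at t=6 (ordinary 20-year annuity): 19600 × a(20|0.076) = 19600 × 10.117423 = 198,301.4894
Discount back 6 years: 198,301.4894 × (1+0.076)^(−6) = 198,301.4894 × 0.644357 = 127,776.9002

$127,777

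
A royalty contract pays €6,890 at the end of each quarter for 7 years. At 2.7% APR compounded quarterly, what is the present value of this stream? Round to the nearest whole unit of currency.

€175,249

Periodic rate i = 0.027/4 = 0.00675; n = 7 × 4 = 28 periods.
PV = PMT · [1 − (1+i)^(−n)] / i = 6890 · 25.435210 = 175,248.5956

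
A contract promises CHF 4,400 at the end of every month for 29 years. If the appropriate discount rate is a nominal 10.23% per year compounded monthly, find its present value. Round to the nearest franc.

Periodic rate i = 0.1023/12 = 0.008525; n = 29 × 12 = 348 periods.
PV = 4400 × [1 − (1+0.008525)^(−348)] / 0.008525 = 4400 × 111.187777 = 489,226.2169

CHF 489,226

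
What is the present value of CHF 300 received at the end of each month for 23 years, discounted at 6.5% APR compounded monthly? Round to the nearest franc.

With 12 periods per year: i = 0.00541667, n = 276.
PV = PMT · [1 − (1+i)^(−n)] / i = 300 · 143.048282 = 42,914.4846

CHF 42,914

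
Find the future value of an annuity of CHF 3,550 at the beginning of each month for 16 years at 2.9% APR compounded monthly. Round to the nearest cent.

CHF 868,096.43

Periodic rate i = 0.029/12 = 0.00241667; n = 16 × 12 = 192 periods.
FV = PMT · [(1+i)^n − 1] / i × (1+i) = 3550 · 244.534205 = 868,096.4263
(Beginning-of-period payments → annuity-due factor ×(1+i).)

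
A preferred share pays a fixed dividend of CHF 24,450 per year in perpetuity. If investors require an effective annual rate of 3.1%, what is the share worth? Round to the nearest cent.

PV = C/r = 24450/0.031 = 788,709.6774

CHF 788,709.68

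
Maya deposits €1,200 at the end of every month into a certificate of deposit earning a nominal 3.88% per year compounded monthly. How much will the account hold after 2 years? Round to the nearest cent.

€29,896.71

i = 0.0388/12 = 0.00323333 per month; n = 2·12 = 24.
Accumulation factor s(24|0.00323333) = 24.913924; FV = 1200 × 24.913924 = 29,896.7084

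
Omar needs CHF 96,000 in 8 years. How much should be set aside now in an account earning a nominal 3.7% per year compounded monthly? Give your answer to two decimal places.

CHF 71,436.12

With 12 periods per year: i = 0.00308333, n = 96.
PV = 96,000 / (1 + 0.00308333)^96 = 96,000 / 1.343858 = 71,436.1175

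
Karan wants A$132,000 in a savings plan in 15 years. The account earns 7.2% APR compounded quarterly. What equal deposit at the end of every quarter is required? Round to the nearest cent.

A$1,239.74

Periodic rate i = 0.072/4 = 0.018; n = 15 × 4 = 60 periods.
PMT = 132000 / ( [(1+0.018)^60 − 1] / 0.018 ) = 132000 / 106.473975 = 1,239.7396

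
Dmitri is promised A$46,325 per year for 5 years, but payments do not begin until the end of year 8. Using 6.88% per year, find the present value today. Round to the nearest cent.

PV at t=7 (ordinary 5-year annuity): 46325 × a(5|0.0688) = 46325 × 4.113405 = 190,553.4977
Discount back 7 years: 190,553.4977 × (1+0.0688)^(−7) = 190,553.4977 × 0.627661 = 119,602.9272

A$119,602.93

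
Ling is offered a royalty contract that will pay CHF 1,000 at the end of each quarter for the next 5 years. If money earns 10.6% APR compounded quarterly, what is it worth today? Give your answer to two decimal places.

With 4 periods per year: i = 0.0265, n = 20.
Annuity factor a(20|0.0265) = 15.370532; PV = 1000 × 15.370532 = 15,370.5324

CHF 15,370.53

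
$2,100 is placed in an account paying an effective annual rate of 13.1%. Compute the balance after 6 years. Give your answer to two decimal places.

FV = PV·(1+i)^n = 2,100 × 2.093031 = 4,395.3648

$4,395.36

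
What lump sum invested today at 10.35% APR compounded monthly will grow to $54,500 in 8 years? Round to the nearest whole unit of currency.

Periodic rate i = 0.1035/12 = 0.008625; n = 8 × 12 = 96 periods.
PV = 54,500 / (1 + 0.008625)^96 = 54,500 / 2.280625 = 23,896.9552

$23,897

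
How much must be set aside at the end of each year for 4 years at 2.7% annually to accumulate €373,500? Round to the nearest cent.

€89,677.26

FV-annuity factor = 4.164936; PMT = 373500 / 4.164936 = 89,677.2552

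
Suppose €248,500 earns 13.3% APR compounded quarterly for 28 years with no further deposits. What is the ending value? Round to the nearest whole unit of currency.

Periodic rate i = 0.133/4 = 0.03325; n = 28 × 4 = 112 periods.
248,500 × (1+0.03325)^112 = 248,500 × 38.994770 = 9,690,200.3384

€9,690,200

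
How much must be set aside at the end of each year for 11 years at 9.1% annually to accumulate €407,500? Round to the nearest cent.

€23,081.54

FV-annuity factor = 17.654804; PMT = 407500 / 17.654804 = 23,081.5360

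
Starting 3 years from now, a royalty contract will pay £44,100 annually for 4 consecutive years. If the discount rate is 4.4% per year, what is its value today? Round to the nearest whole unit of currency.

£145,495

Value one period before first payment (t=2): 44100 × [1 − (1+0.044)^(−4)] / 0.044 = 44100 × 3.595935 = 158,580.7521
Discount back 2 years: 158,580.7521 × (1+0.044)^(−2) = 158,580.7521 × 0.917485 = 145,495.4714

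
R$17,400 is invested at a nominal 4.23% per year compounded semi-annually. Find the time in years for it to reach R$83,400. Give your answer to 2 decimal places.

37.44 years

Periodic rate i = 0.0423/2 = 0.02115.
(1+i)^n = 83400/17400 = 4.79310, so n = ln 4.79310 / ln 1.02115 = 74.8791 half-years
= 74.8791/2 years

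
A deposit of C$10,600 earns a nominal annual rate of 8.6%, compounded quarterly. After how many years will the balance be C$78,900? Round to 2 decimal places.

23.59 years

Periodic rate i = 0.086/4 = 0.0215.
(1+i)^n = 78900/10600 = 7.44340, so n = ln 7.44340 / ln 1.0215 = 94.3642 quarters
= 94.3642/4 years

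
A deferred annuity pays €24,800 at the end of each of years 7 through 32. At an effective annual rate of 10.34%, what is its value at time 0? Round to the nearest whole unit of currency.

Value one period before first payment (t=6): 24800 × [1 − (1+0.1034)^(−26)] / 0.1034 = 24800 × 8.922283 = 221,272.6198
PV₀ = 221,272.6198 / (1+0.1034)^6 = 221,272.6198 / 1.804670 = 122,611.1032

€122,611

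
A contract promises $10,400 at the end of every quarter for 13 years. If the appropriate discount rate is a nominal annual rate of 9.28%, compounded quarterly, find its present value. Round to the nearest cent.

$312,257.44

With 4 periods per year: i = 0.0232, n = 52.
Annuity factor a(52|0.0232) = 30.024754; PV = 10400 × 30.024754 = 312,257.4445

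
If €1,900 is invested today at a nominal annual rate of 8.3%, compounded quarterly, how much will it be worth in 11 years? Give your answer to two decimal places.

€4,690.37

i = 0.083/4 = 0.02075 per quarter; n = 11·4 = 44.
FV = PV·(1+i)^n = 1,900 × 2.468613 = 4,690.3656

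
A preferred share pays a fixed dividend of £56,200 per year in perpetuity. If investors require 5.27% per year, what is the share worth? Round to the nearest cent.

£1,066,413.66

PV = PMT / i = 56200 / 0.0527 = 1,066,413.6622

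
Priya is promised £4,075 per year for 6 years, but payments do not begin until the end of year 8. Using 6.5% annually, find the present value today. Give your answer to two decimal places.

Value one period before first payment (t=7): 4075 × [1 − (1+0.065)^(−6)] / 0.065 = 4075 × 4.841014 = 19,727.1302
PV₀ = 19,727.1302 / (1+0.065)^7 = 19,727.1302 / 1.553987 = 12,694.5309

£12,694.53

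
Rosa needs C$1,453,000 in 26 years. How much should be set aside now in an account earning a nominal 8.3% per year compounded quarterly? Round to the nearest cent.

C$171,652.13

With 4 periods per year: i = 0.02075, n = 104.
PV = FV·(1+i)^(−n) = 1,453,000 × 0.118136 = 171,652.1314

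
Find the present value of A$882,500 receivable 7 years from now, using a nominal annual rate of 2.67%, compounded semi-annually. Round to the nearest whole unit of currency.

A$732,963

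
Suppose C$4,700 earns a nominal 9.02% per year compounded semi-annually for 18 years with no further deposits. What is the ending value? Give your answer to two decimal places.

Periodic rate i = 0.0902/2 = 0.0451; n = 18 × 2 = 36 periods.
FV = 4,700 × (1 + 0.0451)^36 = 23,002.7827

C$23,002.78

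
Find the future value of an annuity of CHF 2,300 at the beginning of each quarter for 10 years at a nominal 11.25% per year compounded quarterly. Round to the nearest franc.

CHF 170,909

Periodic rate i = 0.1125/4 = 0.028125; n = 10 × 4 = 40 periods.
FV = PMT · [(1+i)^n − 1] / i × (1+i) = 2300 · 74.308350 = 170,909.2048
(Beginning-of-period payments → annuity-due factor ×(1+i).)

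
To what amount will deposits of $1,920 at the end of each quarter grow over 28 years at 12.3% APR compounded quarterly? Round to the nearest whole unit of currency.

Periodic rate i = 0.123/4 = 0.03075; n = 28 × 4 = 112 periods.
Accumulation factor s(112|0.03075) = 934.263440; FV = 1920 × 934.263440 = 1,793,785.8050

$1,793,786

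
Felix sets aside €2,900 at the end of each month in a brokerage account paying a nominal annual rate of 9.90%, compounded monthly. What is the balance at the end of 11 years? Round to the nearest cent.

€688,286.49

Periodic rate i = 0.099/12 = 0.00825; n = 11 × 12 = 132 periods.
FV = PMT · [(1+i)^n − 1] / i = 2900 · 237.340169 = 688,286.4908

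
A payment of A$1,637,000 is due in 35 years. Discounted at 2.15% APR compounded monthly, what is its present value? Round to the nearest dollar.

i = 0.0215/12 = 0.00179167 per month; n = 35·12 = 420.
PV = FV·(1+i)^(−n) = 1,637,000 × 0.471504 = 771,852.8228

A$771,853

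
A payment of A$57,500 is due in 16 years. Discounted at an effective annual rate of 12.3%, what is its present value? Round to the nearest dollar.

PV = FV·(1+i)^(−n) = 57,500 × 0.156287 = 8,986.5241

A$8,987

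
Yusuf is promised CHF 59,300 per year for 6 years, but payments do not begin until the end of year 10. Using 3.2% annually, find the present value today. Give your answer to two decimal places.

CHF 240,346.57

PV at t=9 (ordinary 6-year annuity): 59300 × a(6|0.032) = 59300 × 5.381465 = 319,120.8614
PV₀ = 319,120.8614 / (1+0.032)^9 = 319,120.8614 / 1.327753 = 240,346.5652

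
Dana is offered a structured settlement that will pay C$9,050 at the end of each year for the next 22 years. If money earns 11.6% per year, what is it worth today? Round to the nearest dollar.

PV = PMT · [1 − (1+i)^(−n)] / i = 9050 · 7.849911 = 71,041.6937

C$71,042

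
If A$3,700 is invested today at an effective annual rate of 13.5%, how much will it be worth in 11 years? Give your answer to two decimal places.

FV = PV·(1+i)^n = 3,700 × 4.026748 = 14,898.9685

A$14,898.97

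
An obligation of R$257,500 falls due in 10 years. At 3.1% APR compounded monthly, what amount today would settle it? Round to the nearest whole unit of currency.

R$188,938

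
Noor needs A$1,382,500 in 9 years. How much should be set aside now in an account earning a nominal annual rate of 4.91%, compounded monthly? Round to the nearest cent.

i = 0.0491/12 = 0.00409167 per month; n = 9·12 = 108.
Discount factor = (1+0.00409167)^(−108) = 0.643394; PV = 1,382,500 × 0.643394 = 889,491.8358

A$889,491.84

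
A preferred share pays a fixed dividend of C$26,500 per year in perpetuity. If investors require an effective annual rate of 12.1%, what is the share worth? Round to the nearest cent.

PV = C/r = 26500/0.121 = 219,008.2645

C$219,008.26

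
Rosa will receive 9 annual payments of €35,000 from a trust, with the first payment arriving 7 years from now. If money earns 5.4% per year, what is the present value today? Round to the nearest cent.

PV at t=6 (ordinary 9-year annuity): 35000 × a(9|0.054) = 35000 × 6.982904 = 244,401.6332
PV₀ = 244,401.6332 / (1+0.054)^6 = 244,401.6332 / 1.371020 = 178,262.6829

€178,262.68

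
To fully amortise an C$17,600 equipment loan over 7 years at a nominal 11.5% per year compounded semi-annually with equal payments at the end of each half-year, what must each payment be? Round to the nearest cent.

C$1,864.29

Periodic rate i = 0.115/2 = 0.0575; n = 7 × 2 = 14 periods.
PMT = 17600 / ( [1 − (1+0.0575)^(−14)] / 0.0575 ) = 17600 / 9.440576 = 1,864.2929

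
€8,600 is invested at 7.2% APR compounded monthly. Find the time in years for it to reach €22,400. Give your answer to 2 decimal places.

Periodic rate i = 0.072/12 = 0.006.
(1+i)^n = 22400/8600 = 2.60465, so n = ln 2.60465 / ln 1.006 = 160.0280 months
= 160.0280/12 years

13.34 years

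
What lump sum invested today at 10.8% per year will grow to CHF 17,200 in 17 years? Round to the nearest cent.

PV = 17,200 / (1 + 0.108)^17 = 17,200 / 5.717102 = 3,008.5173

CHF 3,008.52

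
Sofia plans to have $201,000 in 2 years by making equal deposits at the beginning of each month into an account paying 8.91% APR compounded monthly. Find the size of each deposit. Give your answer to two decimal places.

$7,625.29

i = 0.0891/12 = 0.007425 per month; n = 2·12 = 24.
PMT = 201000 / ( [(1+0.007425)^24 − 1] / 0.007425 × (1+i) ) = 201000 / 26.359644 = 7,625.2926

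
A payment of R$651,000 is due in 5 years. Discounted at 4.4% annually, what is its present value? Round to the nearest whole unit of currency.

PV = 651,000 / (1 + 0.044)^5 = 651,000 / 1.240231 = 524,902.3236

R$524,902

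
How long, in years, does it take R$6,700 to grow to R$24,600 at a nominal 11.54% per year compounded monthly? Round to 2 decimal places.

11.32 years

Periodic rate i = 0.1154/12 = 0.00961667.
(1+i)^n = 24600/6700 = 3.67164, so n = ln 3.67164 / ln 1.00962 = 135.8977 months
= 135.8977/12 years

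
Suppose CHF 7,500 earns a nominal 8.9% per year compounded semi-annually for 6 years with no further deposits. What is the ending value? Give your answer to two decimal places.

CHF 12,646.27

Periodic rate i = 0.089/2 = 0.0445; n = 6 × 2 = 12 periods.
7,500 × (1+0.0445)^12 = 7,500 × 1.686170 = 12,646.2742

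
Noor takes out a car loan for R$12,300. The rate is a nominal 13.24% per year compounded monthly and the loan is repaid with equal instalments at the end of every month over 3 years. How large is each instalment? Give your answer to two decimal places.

R$415.86

With 12 periods per year: i = 0.0110333, n = 36.
Annuity-PV factor = 29.577339; PMT = 12300 / 29.577339 = 415.8589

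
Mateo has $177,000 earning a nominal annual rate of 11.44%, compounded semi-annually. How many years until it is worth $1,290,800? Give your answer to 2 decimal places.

Periodic rate i = 0.1144/2 = 0.0572.
(1+i)^n = 1.2908e+06/177000 = 7.29266, so n = ln 7.29266 / ln 1.0572 = 35.7197 half-years
= 35.7197/2 years

17.86 years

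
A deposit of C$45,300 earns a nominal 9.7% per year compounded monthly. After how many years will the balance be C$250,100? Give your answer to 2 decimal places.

Periodic rate i = 0.097/12 = 0.00808333.
(1+i)^n = 250100/45300 = 5.52097, so n = ln 5.52097 / ln 1.00808 = 212.2206 months
= 212.2206/12 years

17.69 years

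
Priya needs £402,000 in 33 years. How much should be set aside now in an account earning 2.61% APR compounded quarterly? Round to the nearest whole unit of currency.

With 4 periods per year: i = 0.006525, n = 132.
PV = FV·(1+i)^(−n) = 402,000 × 0.423796 = 170,366.1451

£170,366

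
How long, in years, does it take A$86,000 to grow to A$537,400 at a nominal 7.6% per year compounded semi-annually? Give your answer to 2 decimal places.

24.57 years

Periodic rate i = 0.076/2 = 0.038.
(1+i)^n = 537400/86000 = 6.24884, so n = ln 6.24884 / ln 1.038 = 49.1314 half-years
= 49.1314/2 years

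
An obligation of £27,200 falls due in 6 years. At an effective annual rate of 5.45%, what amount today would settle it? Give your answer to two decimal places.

PV = 27,200 / (1 + 0.0545)^6 = 27,200 / 1.374927 = 19,782.8747

£19,782.87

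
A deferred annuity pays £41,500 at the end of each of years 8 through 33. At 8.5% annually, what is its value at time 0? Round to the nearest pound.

PV at t=7 (ordinary 26-year annuity): 41500 × a(26|0.085) = 41500 × 10.354093 = 429,694.8547
Discount back 7 years: 429,694.8547 × (1+0.085)^(−7) = 429,694.8547 × 0.564926 = 242,745.9462

£242,746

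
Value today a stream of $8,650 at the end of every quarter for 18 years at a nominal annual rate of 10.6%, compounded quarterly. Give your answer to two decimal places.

$276,764.37

With 4 periods per year: i = 0.0265, n = 72.
Annuity factor a(72|0.0265) = 31.995881; PV = 8650 × 31.995881 = 276,764.3725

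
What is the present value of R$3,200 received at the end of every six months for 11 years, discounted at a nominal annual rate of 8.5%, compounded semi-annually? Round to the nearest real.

R$45,158

Periodic rate i = 0.085/2 = 0.0425; n = 11 × 2 = 22 periods.
PV = 3200 × [1 − (1+0.0425)^(−22)] / 0.0425 = 3200 × 14.111868 = 45,157.9760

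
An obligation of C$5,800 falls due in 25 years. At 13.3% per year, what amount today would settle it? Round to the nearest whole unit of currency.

C$256

PV = 5,800 / (1 + 0.133)^25 = 5,800 / 22.685468 = 255.6703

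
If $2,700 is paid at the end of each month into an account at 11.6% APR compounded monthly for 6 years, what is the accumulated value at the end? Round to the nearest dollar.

Periodic rate i = 0.116/12 = 0.00966667; n = 6 × 12 = 72 periods.
Accumulation factor s(72|0.00966667) = 103.346992; FV = 2700 × 103.346992 = 279,036.8790

$279,037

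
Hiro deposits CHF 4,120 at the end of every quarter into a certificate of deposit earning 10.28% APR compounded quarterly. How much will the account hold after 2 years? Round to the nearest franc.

Periodic rate i = 0.1028/4 = 0.0257; n = 2 × 4 = 8 periods.
FV = 4120 × [(1+0.0257)^8 − 1] / 0.0257 = 4120 × 8.757800 = 36,082.1377

CHF 36,082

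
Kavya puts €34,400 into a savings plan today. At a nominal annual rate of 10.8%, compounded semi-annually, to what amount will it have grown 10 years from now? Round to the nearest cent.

€98,485.13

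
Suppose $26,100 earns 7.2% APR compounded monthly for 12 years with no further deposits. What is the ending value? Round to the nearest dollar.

$61,766

i = 0.072/12 = 0.006 per month; n = 12·12 = 144.
FV = 26,100 × (1 + 0.006)^144 = 61,766.0361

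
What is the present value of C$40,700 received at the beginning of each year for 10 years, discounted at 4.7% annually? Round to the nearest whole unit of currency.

C$333,893

PV = PMT · [1 − (1+i)^(−n)] / i × (1+i) = 40700 · 8.203747 = 333,892.5200
(Beginning-of-period payments → annuity-due factor ×(1+i).)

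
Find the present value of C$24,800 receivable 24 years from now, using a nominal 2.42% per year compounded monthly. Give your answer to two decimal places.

With 12 periods per year: i = 0.00201667, n = 288.
Discount factor = (1+0.00201667)^(−288) = 0.559778; PV = 24,800 × 0.559778 = 13,882.4924

C$13,882.49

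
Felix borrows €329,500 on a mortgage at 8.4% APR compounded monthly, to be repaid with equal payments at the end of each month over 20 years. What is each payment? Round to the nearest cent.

i = 0.084/12 = 0.007 per month; n = 20·12 = 240.
PMT = 329500 / ( [1 − (1+0.007)^(−240)] / 0.007 ) = 329500 / 116.076005 = 2,838.6573

€2,838.66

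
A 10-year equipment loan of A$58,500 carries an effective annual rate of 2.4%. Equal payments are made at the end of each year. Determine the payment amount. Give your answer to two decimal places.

PMT = 58500 / ( [1 − (1+0.024)^(−10)] / 0.024 ) = 58500 / 8.797462 = 6,649.6449

A$6,649.64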